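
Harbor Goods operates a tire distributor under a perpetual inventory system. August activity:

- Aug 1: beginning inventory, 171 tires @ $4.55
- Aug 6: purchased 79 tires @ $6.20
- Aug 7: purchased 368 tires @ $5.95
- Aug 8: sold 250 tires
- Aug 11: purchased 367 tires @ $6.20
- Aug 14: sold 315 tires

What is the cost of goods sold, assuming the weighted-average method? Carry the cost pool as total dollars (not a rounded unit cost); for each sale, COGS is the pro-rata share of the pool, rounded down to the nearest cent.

After Aug 1: 171 on hand, pool $778.05 (≈ $4.5500 each)
After Aug 6: 250 on hand, pool $1,267.85 (≈ $5.0714 each)
After Aug 7: 618 on hand, pool $3,457.45 (≈ $5.5946 each)
Aug 8, sell 250: 250/618 × $3,457.45 → $1,398.64
After Aug 11: 735 on hand, pool $4,334.21 (≈ $5.8969 each)
Aug 14, sell 315: 315/735 × $4,334.21 → $1,857.51
Total COGS = $1,398.64 + $1,857.51 = $3,256.15
Ending inventory (cost pool remaining) = $2,476.70

COGS = $3,256.15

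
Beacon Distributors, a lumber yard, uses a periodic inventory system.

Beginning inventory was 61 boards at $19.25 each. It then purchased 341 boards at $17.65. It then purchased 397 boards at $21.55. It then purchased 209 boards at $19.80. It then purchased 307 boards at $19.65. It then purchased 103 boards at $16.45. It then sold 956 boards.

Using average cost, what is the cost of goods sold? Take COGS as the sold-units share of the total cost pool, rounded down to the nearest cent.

Sale 1, sell 956: 956/1418 × $27,613.35 → $18,616.61
Ending inventory (cost pool remaining) = $8,996.74
Check: goods available $27,613.35 = COGS $18,616.61 + ending $8,996.74

COGS = $18,616.61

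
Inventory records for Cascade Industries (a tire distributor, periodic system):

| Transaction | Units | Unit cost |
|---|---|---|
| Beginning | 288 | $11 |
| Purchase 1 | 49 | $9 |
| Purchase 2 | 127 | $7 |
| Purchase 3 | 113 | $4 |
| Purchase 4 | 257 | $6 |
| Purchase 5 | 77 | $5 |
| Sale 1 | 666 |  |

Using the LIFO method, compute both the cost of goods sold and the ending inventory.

COGS = $4,182; ending inventory = $2,695

Sale 1 (666) [LIFO — newest first]: 77 @ $5 + 257 @ $6 + 113 @ $4 + 127 @ $7 + 49 @ $9 + 43 @ $11 = $4,182
Ending inventory: 245 @ $11 = $2,695
Check: goods available $6,877 = COGS $4,182 + ending $2,695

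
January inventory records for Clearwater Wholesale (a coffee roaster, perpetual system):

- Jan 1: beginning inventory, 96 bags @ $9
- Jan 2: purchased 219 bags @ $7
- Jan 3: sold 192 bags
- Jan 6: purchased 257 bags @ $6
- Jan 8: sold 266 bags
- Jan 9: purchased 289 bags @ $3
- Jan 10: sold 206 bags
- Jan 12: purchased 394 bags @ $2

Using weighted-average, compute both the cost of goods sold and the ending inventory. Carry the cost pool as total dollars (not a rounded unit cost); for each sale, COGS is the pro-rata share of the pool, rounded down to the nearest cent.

COGS = $4,018.78; ending inventory = $1,575.22

After Jan 1: 96 on hand, pool $864.00 (≈ $9.0000 each)
After Jan 2: 315 on hand, pool $2,397.00 (≈ $7.6095 each)
Jan 3, sell 192: 192/315 × $2,397.00 → $1,461.02
After Jan 6: 380 on hand, pool $2,477.98 (≈ $6.5210 each)
Jan 8, sell 266: 266/380 × $2,477.98 → $1,734.58
After Jan 9: 403 on hand, pool $1,610.40 (≈ $3.9960 each)
Jan 10, sell 206: 206/403 × $1,610.40 → $823.18
After Jan 12: 591 on hand, pool $1,575.22 (≈ $2.6653 each)
Total COGS = $1,461.02 + $1,734.58 + $823.18 = $4,018.78
Ending inventory (cost pool remaining) = $1,575.22
Check: goods available $5,594.00 = COGS $4,018.78 + ending $1,575.22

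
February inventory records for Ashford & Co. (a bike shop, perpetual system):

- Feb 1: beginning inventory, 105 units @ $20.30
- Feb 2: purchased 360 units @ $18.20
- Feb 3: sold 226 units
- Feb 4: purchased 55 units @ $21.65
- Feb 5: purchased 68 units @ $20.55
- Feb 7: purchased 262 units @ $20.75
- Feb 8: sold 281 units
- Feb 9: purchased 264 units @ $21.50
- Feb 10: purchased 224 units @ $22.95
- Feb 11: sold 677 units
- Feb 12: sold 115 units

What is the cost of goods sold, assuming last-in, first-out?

COGS = $26,733.25

Feb 3, 226 sold [LIFO — newest first]: 226 @ $18.20 = $4,113.20
Feb 8, 281 sold [LIFO — newest first]: 262 @ $20.75 + 19 @ $20.55 = $5,826.95
Feb 11, 677 sold [LIFO — newest first]: 224 @ $22.95 + 264 @ $21.50 + 49 @ $20.55 + 55 @ $21.65 + 85 @ $18.20 = $14,561.50
Feb 12, 115 sold [LIFO — newest first]: 49 @ $18.20 + 66 @ $20.30 = $2,231.60
Total COGS = $4,113.20 + $5,826.95 + $14,561.50 + $2,231.60 = $26,733.25
Ending inventory: 39 @ $20.30 = $791.70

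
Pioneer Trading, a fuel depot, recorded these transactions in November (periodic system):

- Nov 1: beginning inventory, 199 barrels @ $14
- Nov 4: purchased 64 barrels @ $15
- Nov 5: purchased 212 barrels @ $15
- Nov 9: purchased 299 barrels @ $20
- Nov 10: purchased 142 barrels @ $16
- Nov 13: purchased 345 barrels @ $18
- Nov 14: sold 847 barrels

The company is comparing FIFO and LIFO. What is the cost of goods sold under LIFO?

COGS = $15,377

FIFO COGS: 199 @ $14 + 64 @ $15 + 212 @ $15 + 299 @ $20 + 73 @ $16 = $14,074
LIFO COGS: 345 @ $18 + 142 @ $16 + 299 @ $20 + 61 @ $15 = $15,377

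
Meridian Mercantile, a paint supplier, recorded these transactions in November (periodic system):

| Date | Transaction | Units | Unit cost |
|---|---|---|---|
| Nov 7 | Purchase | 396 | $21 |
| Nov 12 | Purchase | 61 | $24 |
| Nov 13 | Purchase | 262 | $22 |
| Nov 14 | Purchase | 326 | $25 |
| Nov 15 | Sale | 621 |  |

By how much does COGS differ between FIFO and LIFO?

$1,318

FIFO COGS: 396 @ $21 + 61 @ $24 + 164 @ $22 = $13,388
LIFO COGS: 326 @ $25 + 262 @ $22 + 33 @ $24 = $14,706
Difference = |$13,388 − $14,706| = $1,318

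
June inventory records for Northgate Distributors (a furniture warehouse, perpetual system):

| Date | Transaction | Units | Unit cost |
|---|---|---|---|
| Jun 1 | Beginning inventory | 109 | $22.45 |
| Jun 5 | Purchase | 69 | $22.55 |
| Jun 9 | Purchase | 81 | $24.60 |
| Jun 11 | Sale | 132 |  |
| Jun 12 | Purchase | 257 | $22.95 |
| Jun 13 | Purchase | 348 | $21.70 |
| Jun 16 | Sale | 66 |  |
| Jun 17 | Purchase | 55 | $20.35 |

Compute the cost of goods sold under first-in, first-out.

COGS = $4,495.00

Jun 11, 132 sold [FIFO — oldest first]: 109 @ $22.45 + 23 @ $22.55 = $2,965.70
Jun 16, 66 sold [FIFO — oldest first]: 46 @ $22.55 + 20 @ $24.60 = $1,529.30
Total COGS = $2,965.70 + $1,529.30 = $4,495.00
Ending inventory: 61 @ $24.60 + 257 @ $22.95 + 348 @ $21.70 + 55 @ $20.35 = $16,069.60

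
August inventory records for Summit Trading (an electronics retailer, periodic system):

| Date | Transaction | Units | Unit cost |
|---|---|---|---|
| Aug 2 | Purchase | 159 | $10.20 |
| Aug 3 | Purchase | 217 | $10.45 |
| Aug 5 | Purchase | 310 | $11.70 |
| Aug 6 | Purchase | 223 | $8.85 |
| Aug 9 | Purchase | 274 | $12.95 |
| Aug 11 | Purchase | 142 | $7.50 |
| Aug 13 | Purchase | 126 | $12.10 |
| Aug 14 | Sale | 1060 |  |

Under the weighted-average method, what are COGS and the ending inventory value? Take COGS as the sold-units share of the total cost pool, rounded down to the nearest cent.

COGS = $11,416.66; ending inventory = $4,211.24

Aug 14, sell 1060: 1060/1451 × $15,627.90 → $11,416.66
Ending inventory (cost pool remaining) = $4,211.24
Check: goods available $15,627.90 = COGS $11,416.66 + ending $4,211.24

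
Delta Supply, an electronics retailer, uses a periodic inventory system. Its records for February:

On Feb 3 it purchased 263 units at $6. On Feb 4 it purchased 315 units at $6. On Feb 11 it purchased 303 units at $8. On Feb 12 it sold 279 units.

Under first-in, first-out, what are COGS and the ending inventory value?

Feb 12, 279 sold [FIFO — oldest first]: 263 @ $6 + 16 @ $6 = $1,674
Ending inventory: 299 @ $6 + 303 @ $8 = $4,218

COGS = $1,674; ending inventory = $4,218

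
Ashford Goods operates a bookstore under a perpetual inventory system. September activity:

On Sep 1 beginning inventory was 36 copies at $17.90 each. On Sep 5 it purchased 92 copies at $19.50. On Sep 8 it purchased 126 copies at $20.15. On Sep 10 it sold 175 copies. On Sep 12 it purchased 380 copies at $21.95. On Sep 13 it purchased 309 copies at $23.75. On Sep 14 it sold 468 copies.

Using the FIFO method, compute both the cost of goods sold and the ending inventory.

COGS = $13,532.05; ending inventory = $7,125.00

Sep 10, 175 sold [FIFO — oldest first]: 36 @ $17.90 + 92 @ $19.50 + 47 @ $20.15 = $3,385.45
Sep 14, 468 sold [FIFO — oldest first]: 79 @ $20.15 + 380 @ $21.95 + 9 @ $23.75 = $10,146.60
Total COGS = $3,385.45 + $10,146.60 = $13,532.05
Ending inventory: 300 @ $23.75 = $7,125.00
Check: goods available $20,657.05 = COGS $13,532.05 + ending $7,125.00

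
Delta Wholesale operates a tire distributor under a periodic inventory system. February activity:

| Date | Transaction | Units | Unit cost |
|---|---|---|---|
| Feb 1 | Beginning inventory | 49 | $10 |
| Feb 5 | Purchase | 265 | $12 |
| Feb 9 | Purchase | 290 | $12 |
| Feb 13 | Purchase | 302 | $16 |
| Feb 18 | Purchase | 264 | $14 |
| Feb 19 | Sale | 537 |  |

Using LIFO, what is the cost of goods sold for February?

COGS = $8,064

Feb 19, 537 sold [LIFO — newest first]: 264 @ $14 + 273 @ $16 = $8,064
Ending inventory: 49 @ $10 + 265 @ $12 + 290 @ $12 + 29 @ $16 = $7,614
Check: goods available $15,678 = COGS $8,064 + ending $7,614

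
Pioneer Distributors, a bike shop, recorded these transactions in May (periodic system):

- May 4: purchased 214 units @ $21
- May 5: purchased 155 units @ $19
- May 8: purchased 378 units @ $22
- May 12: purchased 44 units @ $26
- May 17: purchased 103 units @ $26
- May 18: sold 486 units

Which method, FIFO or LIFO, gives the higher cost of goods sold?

LIFO

FIFO COGS: 214 @ $21 + 155 @ $19 + 117 @ $22 = $10,013
LIFO COGS: 103 @ $26 + 44 @ $26 + 339 @ $22 = $11,280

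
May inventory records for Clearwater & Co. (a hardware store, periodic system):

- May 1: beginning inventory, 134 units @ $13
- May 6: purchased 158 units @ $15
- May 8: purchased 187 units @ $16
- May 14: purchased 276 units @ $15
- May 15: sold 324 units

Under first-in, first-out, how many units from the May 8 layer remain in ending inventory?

155

May 15, 324 sold [FIFO — oldest first]: 134 @ $13 + 158 @ $15 + 32 @ $16 = $4,624
Ending inventory: 155 @ $16 + 276 @ $15 = $6,620
Check: goods available $11,244 = COGS $4,624 + ending $6,620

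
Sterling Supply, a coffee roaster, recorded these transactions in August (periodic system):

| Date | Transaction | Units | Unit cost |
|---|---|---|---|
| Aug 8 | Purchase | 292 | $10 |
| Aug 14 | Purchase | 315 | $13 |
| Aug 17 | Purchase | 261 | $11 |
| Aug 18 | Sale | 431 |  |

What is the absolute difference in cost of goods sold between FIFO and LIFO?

FIFO COGS: 292 @ $10 + 139 @ $13 = $4,727
LIFO COGS: 261 @ $11 + 170 @ $13 = $5,081
Difference = |$4,727 − $5,081| = $354

$354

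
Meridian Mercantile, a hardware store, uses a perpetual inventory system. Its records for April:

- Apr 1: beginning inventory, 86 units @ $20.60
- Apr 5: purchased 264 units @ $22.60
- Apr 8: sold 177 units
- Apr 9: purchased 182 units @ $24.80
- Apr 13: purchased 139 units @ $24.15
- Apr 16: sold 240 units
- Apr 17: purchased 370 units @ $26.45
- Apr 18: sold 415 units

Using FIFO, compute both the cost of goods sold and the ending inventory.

Apr 8, 177 sold [FIFO — oldest first]: 86 @ $20.60 + 91 @ $22.60 = $3,828.20
Apr 16, 240 sold [FIFO — oldest first]: 173 @ $22.60 + 67 @ $24.80 = $5,571.40
Apr 18, 415 sold [FIFO — oldest first]: 115 @ $24.80 + 139 @ $24.15 + 161 @ $26.45 = $10,467.30
Total COGS = $3,828.20 + $5,571.40 + $10,467.30 = $19,866.90
Ending inventory: 209 @ $26.45 = $5,528.05
Check: goods available $25,394.95 = COGS $19,866.90 + ending $5,528.05

COGS = $19,866.90; ending inventory = $5,528.05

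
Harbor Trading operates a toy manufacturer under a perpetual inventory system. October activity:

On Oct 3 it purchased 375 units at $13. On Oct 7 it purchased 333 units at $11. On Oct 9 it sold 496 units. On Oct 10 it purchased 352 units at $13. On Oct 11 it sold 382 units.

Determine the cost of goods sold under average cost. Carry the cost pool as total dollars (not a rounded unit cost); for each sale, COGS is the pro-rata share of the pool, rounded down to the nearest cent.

COGS = $10,812.35

After Oct 3: 375 on hand, pool $4,875.00 (≈ $13.0000 each)
After Oct 7: 708 on hand, pool $8,538.00 (≈ $12.0593 each)
Oct 9, sell 496: 496/708 × $8,538.00 → $5,981.42
After Oct 10: 564 on hand, pool $7,132.58 (≈ $12.6464 each)
Oct 11, sell 382: 382/564 × $7,132.58 → $4,830.93
Total COGS = $5,981.42 + $4,830.93 = $10,812.35
Ending inventory (cost pool remaining) = $2,301.65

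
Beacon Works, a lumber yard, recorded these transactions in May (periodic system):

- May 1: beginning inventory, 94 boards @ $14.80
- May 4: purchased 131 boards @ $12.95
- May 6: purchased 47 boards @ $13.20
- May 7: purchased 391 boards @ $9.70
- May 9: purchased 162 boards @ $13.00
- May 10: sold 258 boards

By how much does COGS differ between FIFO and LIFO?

FIFO COGS: 94 @ $14.80 + 131 @ $12.95 + 33 @ $13.20 = $3,523.25
LIFO COGS: 162 @ $13.00 + 96 @ $9.70 = $3,037.20
Difference = |$3,523.25 − $3,037.20| = $486.05

$486.05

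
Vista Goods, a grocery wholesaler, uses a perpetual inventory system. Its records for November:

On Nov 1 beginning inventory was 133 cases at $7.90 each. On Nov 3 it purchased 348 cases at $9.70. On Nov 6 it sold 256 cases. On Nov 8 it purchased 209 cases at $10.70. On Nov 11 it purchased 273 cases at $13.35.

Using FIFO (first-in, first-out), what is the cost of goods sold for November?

Nov 6, 256 sold [FIFO — oldest first]: 133 @ $7.90 + 123 @ $9.70 = $2,243.80
Ending inventory: 225 @ $9.70 + 209 @ $10.70 + 273 @ $13.35 = $8,063.35

COGS = $2,243.80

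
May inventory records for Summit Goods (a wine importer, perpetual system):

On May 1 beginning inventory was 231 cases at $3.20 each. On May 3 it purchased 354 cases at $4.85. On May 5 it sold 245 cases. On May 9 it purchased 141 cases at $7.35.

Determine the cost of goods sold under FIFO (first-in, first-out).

COGS = $807.10

May 5, 245 sold [FIFO — oldest first]: 231 @ $3.20 + 14 @ $4.85 = $807.10
Ending inventory: 340 @ $4.85 + 141 @ $7.35 = $2,685.35
Check: goods available $3,492.45 = COGS $807.10 + ending $2,685.35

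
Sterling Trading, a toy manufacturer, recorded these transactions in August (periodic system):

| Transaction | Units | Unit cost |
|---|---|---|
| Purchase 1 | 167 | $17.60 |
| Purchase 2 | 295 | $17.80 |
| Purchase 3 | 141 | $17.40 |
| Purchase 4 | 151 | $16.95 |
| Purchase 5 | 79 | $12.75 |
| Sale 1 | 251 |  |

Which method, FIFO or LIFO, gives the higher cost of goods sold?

FIFO COGS: 167 @ $17.60 + 84 @ $17.80 = $4,434.40
LIFO COGS: 79 @ $12.75 + 151 @ $16.95 + 21 @ $17.40 = $3,932.10

FIFO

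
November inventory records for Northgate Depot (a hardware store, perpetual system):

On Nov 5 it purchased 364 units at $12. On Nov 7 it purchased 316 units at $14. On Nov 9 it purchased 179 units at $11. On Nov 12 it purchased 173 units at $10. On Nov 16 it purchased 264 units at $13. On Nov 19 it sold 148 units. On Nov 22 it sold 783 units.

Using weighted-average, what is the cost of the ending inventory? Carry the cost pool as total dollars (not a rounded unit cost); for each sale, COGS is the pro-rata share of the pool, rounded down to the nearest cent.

After Nov 5: 364 on hand, pool $4,368.00 (≈ $12.0000 each)
After Nov 7: 680 on hand, pool $8,792.00 (≈ $12.9294 each)
After Nov 9: 859 on hand, pool $10,761.00 (≈ $12.5274 each)
After Nov 12: 1032 on hand, pool $12,491.00 (≈ $12.1037 each)
After Nov 16: 1296 on hand, pool $15,923.00 (≈ $12.2863 each)
Nov 19, sell 148: 148/1296 × $15,923.00 → $1,818.36
Nov 22, sell 783: 783/1148 × $14,104.64 → $9,620.15
Total COGS = $1,818.36 + $9,620.15 = $11,438.51
Ending inventory (cost pool remaining) = $4,484.49

Ending inventory = $4,484.49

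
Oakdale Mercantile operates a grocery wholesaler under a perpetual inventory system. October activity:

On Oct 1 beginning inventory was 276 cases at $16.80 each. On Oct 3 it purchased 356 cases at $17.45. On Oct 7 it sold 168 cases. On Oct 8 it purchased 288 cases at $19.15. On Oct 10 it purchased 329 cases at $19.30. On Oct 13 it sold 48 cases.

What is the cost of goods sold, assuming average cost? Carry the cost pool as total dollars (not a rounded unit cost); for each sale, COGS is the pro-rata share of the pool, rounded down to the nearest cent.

After Oct 1: 276 on hand, pool $4,636.80 (≈ $16.8000 each)
After Oct 3: 632 on hand, pool $10,849.00 (≈ $17.1661 each)
Oct 7, sell 168: 168/632 × $10,849.00 → $2,883.91
After Oct 8: 752 on hand, pool $13,480.29 (≈ $17.9259 each)
After Oct 10: 1081 on hand, pool $19,829.99 (≈ $18.3441 each)
Oct 13, sell 48: 48/1081 × $19,829.99 → $880.51
Total COGS = $2,883.91 + $880.51 = $3,764.42
Ending inventory (cost pool remaining) = $18,949.48
Check: goods available $22,713.90 = COGS $3,764.42 + ending $18,949.48

COGS = $3,764.42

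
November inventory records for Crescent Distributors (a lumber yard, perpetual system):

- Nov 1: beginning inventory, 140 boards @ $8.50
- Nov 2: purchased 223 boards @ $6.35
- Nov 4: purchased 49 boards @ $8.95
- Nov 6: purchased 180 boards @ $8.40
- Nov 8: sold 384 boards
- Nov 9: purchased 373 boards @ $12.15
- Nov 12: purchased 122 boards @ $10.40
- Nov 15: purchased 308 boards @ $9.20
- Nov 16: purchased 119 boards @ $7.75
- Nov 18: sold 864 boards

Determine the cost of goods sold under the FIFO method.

Nov 8, 384 sold [FIFO — oldest first]: 140 @ $8.50 + 223 @ $6.35 + 21 @ $8.95 = $2,794.00
Nov 18, 864 sold [FIFO — oldest first]: 28 @ $8.95 + 180 @ $8.40 + 373 @ $12.15 + 122 @ $10.40 + 161 @ $9.20 = $9,044.55
Total COGS = $2,794.00 + $9,044.55 = $11,838.55
Ending inventory: 147 @ $9.20 + 119 @ $7.75 = $2,274.65

COGS = $11,838.55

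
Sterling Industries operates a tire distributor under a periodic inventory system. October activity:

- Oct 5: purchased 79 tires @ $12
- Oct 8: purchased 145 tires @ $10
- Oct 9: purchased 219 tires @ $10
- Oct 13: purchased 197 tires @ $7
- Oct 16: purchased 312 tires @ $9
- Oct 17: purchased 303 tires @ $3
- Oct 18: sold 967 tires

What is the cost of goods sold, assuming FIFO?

Oct 18, 967 sold [FIFO — oldest first]: 79 @ $12 + 145 @ $10 + 219 @ $10 + 197 @ $7 + 312 @ $9 + 15 @ $3 = $8,820
Ending inventory: 288 @ $3 = $864
Check: goods available $9,684 = COGS $8,820 + ending $864

COGS = $8,820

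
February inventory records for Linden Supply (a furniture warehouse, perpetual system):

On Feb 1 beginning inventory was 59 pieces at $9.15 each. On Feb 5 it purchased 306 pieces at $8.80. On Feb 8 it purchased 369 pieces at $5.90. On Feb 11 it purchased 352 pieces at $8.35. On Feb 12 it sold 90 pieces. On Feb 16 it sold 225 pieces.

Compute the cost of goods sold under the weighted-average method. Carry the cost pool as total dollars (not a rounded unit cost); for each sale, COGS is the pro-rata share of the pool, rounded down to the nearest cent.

COGS = $2,421.65

After Feb 1: 59 on hand, pool $539.85 (≈ $9.1500 each)
After Feb 5: 365 on hand, pool $3,232.65 (≈ $8.8566 each)
After Feb 8: 734 on hand, pool $5,409.75 (≈ $7.3702 each)
After Feb 11: 1086 on hand, pool $8,348.95 (≈ $7.6878 each)
Feb 12, sell 90: 90/1086 × $8,348.95 → $691.90
Feb 16, sell 225: 225/996 × $7,657.05 → $1,729.75
Total COGS = $691.90 + $1,729.75 = $2,421.65
Ending inventory (cost pool remaining) = $5,927.30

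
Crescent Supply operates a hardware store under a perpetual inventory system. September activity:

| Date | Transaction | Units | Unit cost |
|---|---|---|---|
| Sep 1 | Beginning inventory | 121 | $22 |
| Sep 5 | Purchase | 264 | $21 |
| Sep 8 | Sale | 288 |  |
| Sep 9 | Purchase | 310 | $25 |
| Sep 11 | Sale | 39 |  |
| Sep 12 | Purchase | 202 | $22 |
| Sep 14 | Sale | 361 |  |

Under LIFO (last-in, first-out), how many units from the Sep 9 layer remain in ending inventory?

Sep 8, 288 sold [LIFO — newest first]: 264 @ $21 + 24 @ $22 = $6,072
Sep 11, 39 sold [LIFO — newest first]: 39 @ $25 = $975
Sep 14, 361 sold [LIFO — newest first]: 202 @ $22 + 159 @ $25 = $8,419
Total COGS = $6,072 + $975 + $8,419 = $15,466
Ending inventory: 97 @ $22 + 112 @ $25 = $4,934
Check: goods available $20,400 = COGS $15,466 + ending $4,934

112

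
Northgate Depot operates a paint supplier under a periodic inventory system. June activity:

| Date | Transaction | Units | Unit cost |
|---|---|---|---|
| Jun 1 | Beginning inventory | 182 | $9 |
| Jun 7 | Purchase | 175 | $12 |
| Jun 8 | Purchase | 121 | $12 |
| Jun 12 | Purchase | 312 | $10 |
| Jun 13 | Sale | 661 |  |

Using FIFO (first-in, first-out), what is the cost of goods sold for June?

Jun 13, 661 sold [FIFO — oldest first]: 182 @ $9 + 175 @ $12 + 121 @ $12 + 183 @ $10 = $7,020
Ending inventory: 129 @ $10 = $1,290
Check: goods available $8,310 = COGS $7,020 + ending $1,290

COGS = $7,020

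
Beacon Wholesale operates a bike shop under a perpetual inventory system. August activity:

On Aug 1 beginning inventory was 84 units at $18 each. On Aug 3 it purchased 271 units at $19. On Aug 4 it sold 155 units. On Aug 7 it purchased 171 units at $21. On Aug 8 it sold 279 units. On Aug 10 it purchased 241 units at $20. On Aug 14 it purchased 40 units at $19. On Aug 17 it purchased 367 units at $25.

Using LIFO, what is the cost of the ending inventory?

Aug 4, 155 sold [LIFO — newest first]: 155 @ $19 = $2,945
Aug 8, 279 sold [LIFO — newest first]: 171 @ $21 + 108 @ $19 = $5,643
Total COGS = $2,945 + $5,643 = $8,588
Ending inventory: 84 @ $18 + 8 @ $19 + 241 @ $20 + 40 @ $19 + 367 @ $25 = $16,419

Ending inventory = $16,419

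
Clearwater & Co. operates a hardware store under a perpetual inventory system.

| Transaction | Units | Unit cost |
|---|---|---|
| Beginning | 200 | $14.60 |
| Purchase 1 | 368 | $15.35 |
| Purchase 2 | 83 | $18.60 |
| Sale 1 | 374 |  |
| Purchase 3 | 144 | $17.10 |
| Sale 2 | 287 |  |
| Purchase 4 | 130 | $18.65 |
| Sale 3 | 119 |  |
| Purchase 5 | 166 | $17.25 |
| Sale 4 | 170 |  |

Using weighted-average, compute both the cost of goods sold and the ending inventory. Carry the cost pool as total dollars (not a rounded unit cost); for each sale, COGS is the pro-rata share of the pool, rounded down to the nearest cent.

After Beginning: 200 on hand, pool $2,920.00 (≈ $14.6000 each)
After Purchase 1: 568 on hand, pool $8,568.80 (≈ $15.0859 each)
After Purchase 2: 651 on hand, pool $10,112.60 (≈ $15.5339 each)
Sale 1, sell 374: 374/651 × $10,112.60 → $5,809.69
After Purchase 3: 421 on hand, pool $6,765.31 (≈ $16.0696 each)
Sale 2, sell 287: 287/421 × $6,765.31 → $4,611.98
After Purchase 4: 264 on hand, pool $4,577.83 (≈ $17.3403 each)
Sale 3, sell 119: 119/264 × $4,577.83 → $2,063.49
After Purchase 5: 311 on hand, pool $5,377.84 (≈ $17.2921 each)
Sale 4, sell 170: 170/311 × $5,377.84 → $2,939.65
Total COGS = $5,809.69 + $4,611.98 + $2,063.49 + $2,939.65 = $15,424.81
Ending inventory (cost pool remaining) = $2,438.19
Check: goods available $17,863.00 = COGS $15,424.81 + ending $2,438.19

COGS = $15,424.81; ending inventory = $2,438.19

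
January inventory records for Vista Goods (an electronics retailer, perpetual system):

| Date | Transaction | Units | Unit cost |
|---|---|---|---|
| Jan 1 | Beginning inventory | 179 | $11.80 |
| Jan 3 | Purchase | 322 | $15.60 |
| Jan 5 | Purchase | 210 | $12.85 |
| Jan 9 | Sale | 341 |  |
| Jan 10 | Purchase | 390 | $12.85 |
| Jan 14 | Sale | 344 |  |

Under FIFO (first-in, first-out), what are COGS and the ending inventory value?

COGS = $9,499.80; ending inventory = $5,345.60

Jan 9, 341 sold [FIFO — oldest first]: 179 @ $11.80 + 162 @ $15.60 = $4,639.40
Jan 14, 344 sold [FIFO — oldest first]: 160 @ $15.60 + 184 @ $12.85 = $4,860.40
Total COGS = $4,639.40 + $4,860.40 = $9,499.80
Ending inventory: 26 @ $12.85 + 390 @ $12.85 = $5,345.60
Check: goods available $14,845.40 = COGS $9,499.80 + ending $5,345.60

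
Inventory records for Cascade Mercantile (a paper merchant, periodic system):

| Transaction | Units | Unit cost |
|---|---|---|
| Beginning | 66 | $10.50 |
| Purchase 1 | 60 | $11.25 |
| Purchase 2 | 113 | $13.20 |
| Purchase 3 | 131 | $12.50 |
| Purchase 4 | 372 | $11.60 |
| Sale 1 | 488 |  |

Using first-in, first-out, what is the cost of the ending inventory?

Sale 1 (488) [FIFO — oldest first]: 66 @ $10.50 + 60 @ $11.25 + 113 @ $13.20 + 131 @ $12.50 + 118 @ $11.60 = $5,865.90
Ending inventory: 254 @ $11.60 = $2,946.40

Ending inventory = $2,946.40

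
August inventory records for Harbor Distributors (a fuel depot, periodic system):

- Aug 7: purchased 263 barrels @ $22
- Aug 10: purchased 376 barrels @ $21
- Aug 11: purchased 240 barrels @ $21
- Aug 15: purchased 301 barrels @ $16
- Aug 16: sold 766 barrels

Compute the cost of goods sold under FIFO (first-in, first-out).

COGS = $16,349

Aug 16, 766 sold [FIFO — oldest first]: 263 @ $22 + 376 @ $21 + 127 @ $21 = $16,349
Ending inventory: 113 @ $21 + 301 @ $16 = $7,189
Check: goods available $23,538 = COGS $16,349 + ending $7,189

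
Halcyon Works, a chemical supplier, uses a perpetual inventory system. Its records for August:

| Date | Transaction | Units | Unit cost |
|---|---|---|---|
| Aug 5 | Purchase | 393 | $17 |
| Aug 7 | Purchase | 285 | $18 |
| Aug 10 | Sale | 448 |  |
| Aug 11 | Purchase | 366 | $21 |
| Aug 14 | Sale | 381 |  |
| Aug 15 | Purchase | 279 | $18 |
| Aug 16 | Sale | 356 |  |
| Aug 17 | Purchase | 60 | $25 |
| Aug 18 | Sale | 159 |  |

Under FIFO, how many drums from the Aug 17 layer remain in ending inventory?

39

Aug 10, 448 sold [FIFO — oldest first]: 393 @ $17 + 55 @ $18 = $7,671
Aug 14, 381 sold [FIFO — oldest first]: 230 @ $18 + 151 @ $21 = $7,311
Aug 16, 356 sold [FIFO — oldest first]: 215 @ $21 + 141 @ $18 = $7,053
Aug 18, 159 sold [FIFO — oldest first]: 138 @ $18 + 21 @ $25 = $3,009
Total COGS = $7,671 + $7,311 + $7,053 + $3,009 = $25,044
Ending inventory: 39 @ $25 = $975
Check: goods available $26,019 = COGS $25,044 + ending $975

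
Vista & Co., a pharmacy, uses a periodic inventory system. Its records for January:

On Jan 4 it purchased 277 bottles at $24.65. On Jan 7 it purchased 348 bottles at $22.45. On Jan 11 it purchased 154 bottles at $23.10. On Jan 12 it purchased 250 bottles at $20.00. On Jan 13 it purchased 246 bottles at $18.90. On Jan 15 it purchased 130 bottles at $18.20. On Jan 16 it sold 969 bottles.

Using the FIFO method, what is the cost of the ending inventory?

Jan 16, 969 sold [FIFO — oldest first]: 277 @ $24.65 + 348 @ $22.45 + 154 @ $23.10 + 190 @ $20.00 = $21,998.05
Ending inventory: 60 @ $20.00 + 246 @ $18.90 + 130 @ $18.20 = $8,215.40
Check: goods available $30,213.45 = COGS $21,998.05 + ending $8,215.40

Ending inventory = $8,215.40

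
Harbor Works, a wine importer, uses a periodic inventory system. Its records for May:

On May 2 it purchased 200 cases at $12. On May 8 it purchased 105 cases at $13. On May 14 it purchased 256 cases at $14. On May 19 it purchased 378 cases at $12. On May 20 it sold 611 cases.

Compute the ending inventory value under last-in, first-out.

Ending inventory = $4,087

May 20, 611 sold [LIFO — newest first]: 378 @ $12 + 233 @ $14 = $7,798
Ending inventory: 200 @ $12 + 105 @ $13 + 23 @ $14 = $4,087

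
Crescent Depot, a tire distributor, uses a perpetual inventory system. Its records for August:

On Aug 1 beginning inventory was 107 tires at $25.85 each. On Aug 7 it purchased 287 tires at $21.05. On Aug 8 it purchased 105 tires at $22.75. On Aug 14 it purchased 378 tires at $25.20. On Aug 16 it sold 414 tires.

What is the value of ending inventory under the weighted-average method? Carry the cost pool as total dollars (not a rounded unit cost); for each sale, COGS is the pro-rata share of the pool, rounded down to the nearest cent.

After Aug 1: 107 on hand, pool $2,765.95 (≈ $25.8500 each)
After Aug 7: 394 on hand, pool $8,807.30 (≈ $22.3536 each)
After Aug 8: 499 on hand, pool $11,196.05 (≈ $22.4370 each)
After Aug 14: 877 on hand, pool $20,721.65 (≈ $23.6279 each)
Aug 16, sell 414: 414/877 × $20,721.65 → $9,781.94
Ending inventory (cost pool remaining) = $10,939.71
Check: goods available $20,721.65 = COGS $9,781.94 + ending $10,939.71

Ending inventory = $10,939.71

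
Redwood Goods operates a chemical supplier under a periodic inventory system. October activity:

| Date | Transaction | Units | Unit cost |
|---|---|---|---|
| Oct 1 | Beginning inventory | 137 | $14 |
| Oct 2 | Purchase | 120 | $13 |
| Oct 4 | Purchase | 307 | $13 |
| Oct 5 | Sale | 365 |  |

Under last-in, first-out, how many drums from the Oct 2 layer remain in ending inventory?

62

Oct 5, 365 sold [LIFO — newest first]: 307 @ $13 + 58 @ $13 = $4,745
Ending inventory: 137 @ $14 + 62 @ $13 = $2,724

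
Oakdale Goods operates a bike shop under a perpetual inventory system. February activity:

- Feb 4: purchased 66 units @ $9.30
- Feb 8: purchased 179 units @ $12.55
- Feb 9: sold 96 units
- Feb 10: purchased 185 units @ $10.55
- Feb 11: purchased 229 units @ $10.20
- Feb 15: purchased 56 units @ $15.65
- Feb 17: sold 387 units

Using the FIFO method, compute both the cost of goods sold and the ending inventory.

Feb 9, 96 sold [FIFO — oldest first]: 66 @ $9.30 + 30 @ $12.55 = $990.30
Feb 17, 387 sold [FIFO — oldest first]: 149 @ $12.55 + 185 @ $10.55 + 53 @ $10.20 = $4,362.30
Total COGS = $990.30 + $4,362.30 = $5,352.60
Ending inventory: 176 @ $10.20 + 56 @ $15.65 = $2,671.60

COGS = $5,352.60; ending inventory = $2,671.60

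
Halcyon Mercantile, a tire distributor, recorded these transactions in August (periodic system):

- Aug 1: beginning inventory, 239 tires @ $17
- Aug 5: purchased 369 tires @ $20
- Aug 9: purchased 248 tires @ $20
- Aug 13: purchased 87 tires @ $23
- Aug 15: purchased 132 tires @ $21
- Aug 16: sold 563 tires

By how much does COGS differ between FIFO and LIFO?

$1,110

FIFO COGS: 239 @ $17 + 324 @ $20 = $10,543
LIFO COGS: 132 @ $21 + 87 @ $23 + 248 @ $20 + 96 @ $20 = $11,653
Difference = |$10,543 − $11,653| = $1,110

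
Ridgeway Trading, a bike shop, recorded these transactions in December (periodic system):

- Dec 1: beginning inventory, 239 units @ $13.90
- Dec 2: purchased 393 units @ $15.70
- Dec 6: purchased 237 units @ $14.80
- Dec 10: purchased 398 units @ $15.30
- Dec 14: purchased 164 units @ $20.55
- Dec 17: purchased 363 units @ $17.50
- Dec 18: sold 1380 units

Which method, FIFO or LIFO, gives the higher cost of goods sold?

FIFO COGS: 239 @ $13.90 + 393 @ $15.70 + 237 @ $14.80 + 398 @ $15.30 + 113 @ $20.55 = $21,411.35
LIFO COGS: 363 @ $17.50 + 164 @ $20.55 + 398 @ $15.30 + 237 @ $14.80 + 218 @ $15.70 = $22,742.30

LIFO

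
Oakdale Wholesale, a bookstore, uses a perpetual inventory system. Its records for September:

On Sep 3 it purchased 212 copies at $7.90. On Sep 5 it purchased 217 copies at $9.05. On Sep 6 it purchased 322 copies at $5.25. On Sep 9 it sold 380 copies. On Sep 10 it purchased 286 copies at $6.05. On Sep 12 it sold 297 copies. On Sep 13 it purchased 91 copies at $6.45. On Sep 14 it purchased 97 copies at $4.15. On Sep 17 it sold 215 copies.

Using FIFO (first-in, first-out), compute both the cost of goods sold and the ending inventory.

COGS = $6,182.20; ending inventory = $1,866.75

Sep 9, 380 sold [FIFO — oldest first]: 212 @ $7.90 + 168 @ $9.05 = $3,195.20
Sep 12, 297 sold [FIFO — oldest first]: 49 @ $9.05 + 248 @ $5.25 = $1,745.45
Sep 17, 215 sold [FIFO — oldest first]: 74 @ $5.25 + 141 @ $6.05 = $1,241.55
Total COGS = $3,195.20 + $1,745.45 + $1,241.55 = $6,182.20
Ending inventory: 145 @ $6.05 + 91 @ $6.45 + 97 @ $4.15 = $1,866.75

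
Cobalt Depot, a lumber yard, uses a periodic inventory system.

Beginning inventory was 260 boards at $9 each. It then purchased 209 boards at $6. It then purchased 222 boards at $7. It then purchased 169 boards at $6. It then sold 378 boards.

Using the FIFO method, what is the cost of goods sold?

COGS = $3,048

Sale 1 (378) [FIFO — oldest first]: 260 @ $9 + 118 @ $6 = $3,048
Ending inventory: 91 @ $6 + 222 @ $7 + 169 @ $6 = $3,114
Check: goods available $6,162 = COGS $3,048 + ending $3,114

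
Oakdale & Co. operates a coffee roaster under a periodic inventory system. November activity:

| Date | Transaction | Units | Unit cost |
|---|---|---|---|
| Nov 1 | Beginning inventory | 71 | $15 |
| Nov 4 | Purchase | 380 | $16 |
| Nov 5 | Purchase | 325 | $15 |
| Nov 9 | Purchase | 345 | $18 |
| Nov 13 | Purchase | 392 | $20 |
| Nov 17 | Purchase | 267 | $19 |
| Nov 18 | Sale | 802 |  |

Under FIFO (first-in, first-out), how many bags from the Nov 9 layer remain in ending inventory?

Nov 18, 802 sold [FIFO — oldest first]: 71 @ $15 + 380 @ $16 + 325 @ $15 + 26 @ $18 = $12,488
Ending inventory: 319 @ $18 + 392 @ $20 + 267 @ $19 = $18,655
Check: goods available $31,143 = COGS $12,488 + ending $18,655

319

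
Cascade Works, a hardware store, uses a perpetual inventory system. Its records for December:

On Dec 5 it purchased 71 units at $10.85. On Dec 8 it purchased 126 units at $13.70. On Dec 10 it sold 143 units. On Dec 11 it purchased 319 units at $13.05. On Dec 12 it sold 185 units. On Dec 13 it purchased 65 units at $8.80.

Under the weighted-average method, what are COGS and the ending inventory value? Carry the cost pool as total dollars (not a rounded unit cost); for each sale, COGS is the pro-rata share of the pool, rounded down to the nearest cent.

COGS = $4,216.36; ending inventory = $3,015.14

After Dec 5: 71 on hand, pool $770.35 (≈ $10.8500 each)
After Dec 8: 197 on hand, pool $2,496.55 (≈ $12.6728 each)
Dec 10, sell 143: 143/197 × $2,496.55 → $1,812.21
After Dec 11: 373 on hand, pool $4,847.29 (≈ $12.9954 each)
Dec 12, sell 185: 185/373 × $4,847.29 → $2,404.15
After Dec 13: 253 on hand, pool $3,015.14 (≈ $11.9175 each)
Total COGS = $1,812.21 + $2,404.15 = $4,216.36
Ending inventory (cost pool remaining) = $3,015.14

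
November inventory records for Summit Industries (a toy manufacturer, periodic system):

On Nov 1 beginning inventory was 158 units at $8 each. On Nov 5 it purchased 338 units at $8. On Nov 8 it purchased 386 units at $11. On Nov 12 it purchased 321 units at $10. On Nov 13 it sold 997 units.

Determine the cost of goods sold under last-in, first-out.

COGS = $9,776

Nov 13, 997 sold [LIFO — newest first]: 321 @ $10 + 386 @ $11 + 290 @ $8 = $9,776
Ending inventory: 158 @ $8 + 48 @ $8 = $1,648
Check: goods available $11,424 = COGS $9,776 + ending $1,648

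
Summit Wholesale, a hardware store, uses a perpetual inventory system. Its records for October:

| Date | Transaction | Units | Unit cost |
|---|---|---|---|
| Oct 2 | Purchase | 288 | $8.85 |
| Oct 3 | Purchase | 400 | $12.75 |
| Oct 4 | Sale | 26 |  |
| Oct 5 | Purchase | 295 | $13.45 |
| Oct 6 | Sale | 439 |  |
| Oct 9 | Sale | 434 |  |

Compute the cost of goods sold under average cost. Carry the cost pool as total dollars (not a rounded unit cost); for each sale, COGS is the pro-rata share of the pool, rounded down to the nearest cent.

COGS = $10,622.28

After Oct 2: 288 on hand, pool $2,548.80 (≈ $8.8500 each)
After Oct 3: 688 on hand, pool $7,648.80 (≈ $11.1174 each)
Oct 4, sell 26: 26/688 × $7,648.80 → $289.05
After Oct 5: 957 on hand, pool $11,327.50 (≈ $11.8365 each)
Oct 6, sell 439: 439/957 × $11,327.50 → $5,196.20
Oct 9, sell 434: 434/518 × $6,131.30 → $5,137.03
Total COGS = $289.05 + $5,196.20 + $5,137.03 = $10,622.28
Ending inventory (cost pool remaining) = $994.27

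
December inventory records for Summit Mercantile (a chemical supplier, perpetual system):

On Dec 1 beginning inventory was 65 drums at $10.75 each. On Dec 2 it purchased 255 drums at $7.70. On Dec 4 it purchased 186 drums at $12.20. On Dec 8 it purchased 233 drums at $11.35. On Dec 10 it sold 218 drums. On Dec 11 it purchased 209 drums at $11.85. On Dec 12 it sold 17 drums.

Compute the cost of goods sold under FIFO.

Dec 10, 218 sold [FIFO — oldest first]: 65 @ $10.75 + 153 @ $7.70 = $1,876.85
Dec 12, 17 sold [FIFO — oldest first]: 17 @ $7.70 = $130.90
Total COGS = $1,876.85 + $130.90 = $2,007.75
Ending inventory: 85 @ $7.70 + 186 @ $12.20 + 233 @ $11.35 + 209 @ $11.85 = $8,044.90

COGS = $2,007.75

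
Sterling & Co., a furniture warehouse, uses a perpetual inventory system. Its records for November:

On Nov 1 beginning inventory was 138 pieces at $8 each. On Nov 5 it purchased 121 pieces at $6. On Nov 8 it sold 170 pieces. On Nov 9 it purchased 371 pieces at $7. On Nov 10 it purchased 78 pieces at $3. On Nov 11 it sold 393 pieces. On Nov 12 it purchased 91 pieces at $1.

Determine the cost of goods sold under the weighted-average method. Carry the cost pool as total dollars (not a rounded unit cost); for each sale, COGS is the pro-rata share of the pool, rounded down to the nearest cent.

After Nov 1: 138 on hand, pool $1,104.00 (≈ $8.0000 each)
After Nov 5: 259 on hand, pool $1,830.00 (≈ $7.0656 each)
Nov 8, sell 170: 170/259 × $1,830.00 → $1,201.15
After Nov 9: 460 on hand, pool $3,225.85 (≈ $7.0127 each)
After Nov 10: 538 on hand, pool $3,459.85 (≈ $6.4309 each)
Nov 11, sell 393: 393/538 × $3,459.85 → $2,527.36
After Nov 12: 236 on hand, pool $1,023.49 (≈ $4.3368 each)
Total COGS = $1,201.15 + $2,527.36 = $3,728.51
Ending inventory (cost pool remaining) = $1,023.49

COGS = $3,728.51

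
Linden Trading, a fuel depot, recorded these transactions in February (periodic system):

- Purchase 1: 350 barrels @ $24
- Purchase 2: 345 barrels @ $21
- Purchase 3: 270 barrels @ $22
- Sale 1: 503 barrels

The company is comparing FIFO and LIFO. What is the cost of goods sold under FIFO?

COGS = $11,613

FIFO COGS: 350 @ $24 + 153 @ $21 = $11,613
LIFO COGS: 270 @ $22 + 233 @ $21 = $10,833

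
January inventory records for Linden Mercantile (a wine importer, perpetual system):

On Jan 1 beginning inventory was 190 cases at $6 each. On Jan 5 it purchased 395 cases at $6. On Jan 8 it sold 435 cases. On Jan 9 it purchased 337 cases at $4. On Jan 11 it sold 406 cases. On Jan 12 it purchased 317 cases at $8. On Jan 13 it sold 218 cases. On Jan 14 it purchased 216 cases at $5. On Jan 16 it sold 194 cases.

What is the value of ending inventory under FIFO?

Jan 8, 435 sold [FIFO — oldest first]: 190 @ $6 + 245 @ $6 = $2,610
Jan 11, 406 sold [FIFO — oldest first]: 150 @ $6 + 256 @ $4 = $1,924
Jan 13, 218 sold [FIFO — oldest first]: 81 @ $4 + 137 @ $8 = $1,420
Jan 16, 194 sold [FIFO — oldest first]: 180 @ $8 + 14 @ $5 = $1,510
Total COGS = $2,610 + $1,924 + $1,420 + $1,510 = $7,464
Ending inventory: 202 @ $5 = $1,010
Check: goods available $8,474 = COGS $7,464 + ending $1,010

Ending inventory = $1,010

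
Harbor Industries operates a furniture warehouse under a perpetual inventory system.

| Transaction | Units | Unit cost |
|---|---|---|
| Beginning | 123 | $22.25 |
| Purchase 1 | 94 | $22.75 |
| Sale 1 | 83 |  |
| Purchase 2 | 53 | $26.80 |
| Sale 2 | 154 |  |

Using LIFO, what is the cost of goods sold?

Sale 1 (83) [LIFO — newest first]: 83 @ $22.75 = $1,888.25
Sale 2 (154) [LIFO — newest first]: 53 @ $26.80 + 11 @ $22.75 + 90 @ $22.25 = $3,673.15
Total COGS = $1,888.25 + $3,673.15 = $5,561.40
Ending inventory: 33 @ $22.25 = $734.25
Check: goods available $6,295.65 = COGS $5,561.40 + ending $734.25

COGS = $5,561.40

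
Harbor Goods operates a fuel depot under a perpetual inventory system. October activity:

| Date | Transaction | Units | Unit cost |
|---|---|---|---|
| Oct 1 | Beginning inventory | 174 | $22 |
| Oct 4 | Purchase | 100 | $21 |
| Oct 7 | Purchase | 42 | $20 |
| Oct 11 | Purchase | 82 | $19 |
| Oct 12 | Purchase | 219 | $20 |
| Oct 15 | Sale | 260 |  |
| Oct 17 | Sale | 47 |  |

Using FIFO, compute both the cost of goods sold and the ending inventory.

COGS = $6,588; ending inventory = $6,118

Oct 15, 260 sold [FIFO — oldest first]: 174 @ $22 + 86 @ $21 = $5,634
Oct 17, 47 sold [FIFO — oldest first]: 14 @ $21 + 33 @ $20 = $954
Total COGS = $5,634 + $954 = $6,588
Ending inventory: 9 @ $20 + 82 @ $19 + 219 @ $20 = $6,118
Check: goods available $12,706 = COGS $6,588 + ending $6,118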